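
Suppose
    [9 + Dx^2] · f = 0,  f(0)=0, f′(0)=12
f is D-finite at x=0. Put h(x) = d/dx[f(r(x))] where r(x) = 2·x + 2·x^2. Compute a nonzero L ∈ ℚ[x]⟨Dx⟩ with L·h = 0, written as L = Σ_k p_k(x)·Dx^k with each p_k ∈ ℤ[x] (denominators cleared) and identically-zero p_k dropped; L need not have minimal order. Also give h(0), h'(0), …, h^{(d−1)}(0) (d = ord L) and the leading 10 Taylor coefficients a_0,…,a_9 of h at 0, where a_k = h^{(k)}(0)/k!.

f: a_k = 0, 12, 0, -18, 0, 81/10, 0, -243/140, 0, 243/1120, …
h₀=f(r): pull back L_f along r ⇒ L₀.
h=h₀': d/dx-closure on L₀ ⇒ L.
L = (48 + 288·x + 864·x^2 + 1152·x^3 + 576·x^4) + (-6 - 12·x)·Dx + (1 + 4·x + 4·x^2)·Dx^2  (order 2).
h: a_k = 24, 48, -432, -1728, -864, 6912, 82944/5, 41472/5, -1026432/35, -456192/7, …
ICs: h(0) = 24, h′(0) = 48.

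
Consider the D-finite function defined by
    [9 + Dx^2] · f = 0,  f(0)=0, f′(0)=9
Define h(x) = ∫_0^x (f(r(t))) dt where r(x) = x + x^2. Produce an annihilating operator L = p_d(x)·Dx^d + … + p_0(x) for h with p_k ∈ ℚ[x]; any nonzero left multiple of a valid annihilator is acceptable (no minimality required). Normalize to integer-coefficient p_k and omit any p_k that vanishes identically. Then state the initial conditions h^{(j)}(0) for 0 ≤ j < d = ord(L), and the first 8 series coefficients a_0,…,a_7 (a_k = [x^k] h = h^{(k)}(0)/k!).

L = (9 + 54·x + 108·x^2 + 72·x^3)·Dx - 2·Dx^2 + (1 + 2·x)·Dx^3  (order 3).
h: a_k = 0, 0, 9/2, 3, -27/8, -81/10, -459/80, 135/56, …
ICs: h(0) = 0, h′(0) = 0, h′′(0) = 9.

f: a_k = 0, 9, 0, -27/2, 0, 243/40, 0, -729/560, …
Substitute x→r, Dx→(1/r')Dx; clear ⇒ L₀.
Integrate: L := L₀·Dx.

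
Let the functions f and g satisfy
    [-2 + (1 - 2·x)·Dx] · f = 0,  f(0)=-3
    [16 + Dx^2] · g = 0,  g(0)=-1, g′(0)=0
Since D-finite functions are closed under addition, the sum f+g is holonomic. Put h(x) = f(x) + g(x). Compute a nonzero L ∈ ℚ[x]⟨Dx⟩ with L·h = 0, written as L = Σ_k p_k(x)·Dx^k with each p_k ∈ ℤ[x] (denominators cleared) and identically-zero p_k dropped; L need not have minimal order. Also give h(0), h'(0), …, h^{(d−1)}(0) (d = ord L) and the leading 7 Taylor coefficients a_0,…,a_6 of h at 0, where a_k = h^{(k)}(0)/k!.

L = (160 - 256·x + 256·x^2) + (-48 + 224·x - 384·x^2 + 256·x^3)·Dx + (10 - 16·x + 16·x^2)·Dx^2 + (-3 + 14·x - 24·x^2 + 16·x^3)·Dx^3  (order 3).
h: a_k = -4, -6, -4, -24, -176/3, -96, -8384/45, …
ICs: h(0) = -4, h′(0) = -6, h′′(0) = -8.

f: a_k = -3, -6, -12, -24, -48, -96, -192, …
g: a_k = -1, 0, 8, 0, -32/3, 0, 256/45, …
L₀ := lclm(L_f,L_g); ord L₀ ≤ 1+2.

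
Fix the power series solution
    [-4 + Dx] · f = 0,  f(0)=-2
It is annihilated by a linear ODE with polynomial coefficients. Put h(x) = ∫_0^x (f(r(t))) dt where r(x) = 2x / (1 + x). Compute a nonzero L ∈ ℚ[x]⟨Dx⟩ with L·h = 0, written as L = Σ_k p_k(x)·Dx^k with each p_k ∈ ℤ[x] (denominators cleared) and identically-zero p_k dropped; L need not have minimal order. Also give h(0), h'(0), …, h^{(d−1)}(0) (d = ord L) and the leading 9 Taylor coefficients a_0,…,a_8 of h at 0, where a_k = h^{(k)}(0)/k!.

L = -8·Dx + (1 + 2·x + x^2)·Dx^2  (order 2).
h: a_k = 0, -2, -8, -16, -44/3, -16/15, 88/15, -368/315, -806/315, …
ICs: h(0) = 0, h′(0) = -2.

f: a_k = -2, -8, -16, -64/3, -64/3, -256/15, -512/45, -2048/315, -1024/315, …
L₀ from L_f via x↦r, Dx↦r'^{-1}Dx.
Integrate: L := L₀·Dx.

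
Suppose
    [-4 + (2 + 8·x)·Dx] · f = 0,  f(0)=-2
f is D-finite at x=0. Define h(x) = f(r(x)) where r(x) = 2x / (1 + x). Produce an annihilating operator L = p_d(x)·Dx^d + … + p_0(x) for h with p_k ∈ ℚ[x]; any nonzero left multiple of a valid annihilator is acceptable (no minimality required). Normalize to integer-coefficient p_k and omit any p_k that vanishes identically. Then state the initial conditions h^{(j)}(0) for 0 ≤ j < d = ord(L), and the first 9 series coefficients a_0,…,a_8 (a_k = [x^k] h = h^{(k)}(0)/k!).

f: a_k = -2, -4, 4, -8, 20, -56, 168, -528, 1716, …
Change of var in L_f (x↦r) gives L₀.
L = -4 + (1 + 10·x + 9·x^2)·Dx  (order 1).
h: a_k = -2, -8, 24, -104, 568, -3528, 23640, -166440, 1213560, …
ICs: h(0) = -2.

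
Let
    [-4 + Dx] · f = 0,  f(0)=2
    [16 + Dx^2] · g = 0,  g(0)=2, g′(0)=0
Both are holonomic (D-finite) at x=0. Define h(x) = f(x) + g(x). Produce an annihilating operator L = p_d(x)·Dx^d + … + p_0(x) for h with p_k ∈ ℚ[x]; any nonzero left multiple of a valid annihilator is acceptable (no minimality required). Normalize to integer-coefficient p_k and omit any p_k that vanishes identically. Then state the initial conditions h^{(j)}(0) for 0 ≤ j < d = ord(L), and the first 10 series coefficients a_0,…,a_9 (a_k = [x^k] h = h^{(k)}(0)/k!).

L = -64 + 16·Dx - 4·Dx^2 + Dx^3  (order 3).
h: a_k = 4, 8, 0, 64/3, 128/3, 256/15, 0, 2048/315, 2048/315, 4096/2835, …
ICs: h(0) = 4, h′(0) = 8, h′′(0) = 0.

f: a_k = 2, 8, 16, 64/3, 64/3, 256/15, 512/45, 2048/315, 1024/315, 4096/2835, …
g: a_k = 2, 0, -16, 0, 64/3, 0, -512/45, 0, 1024/315, 0, …
f+g: L₀ = lclm(L_f,L_g), ord ≤ 1+2.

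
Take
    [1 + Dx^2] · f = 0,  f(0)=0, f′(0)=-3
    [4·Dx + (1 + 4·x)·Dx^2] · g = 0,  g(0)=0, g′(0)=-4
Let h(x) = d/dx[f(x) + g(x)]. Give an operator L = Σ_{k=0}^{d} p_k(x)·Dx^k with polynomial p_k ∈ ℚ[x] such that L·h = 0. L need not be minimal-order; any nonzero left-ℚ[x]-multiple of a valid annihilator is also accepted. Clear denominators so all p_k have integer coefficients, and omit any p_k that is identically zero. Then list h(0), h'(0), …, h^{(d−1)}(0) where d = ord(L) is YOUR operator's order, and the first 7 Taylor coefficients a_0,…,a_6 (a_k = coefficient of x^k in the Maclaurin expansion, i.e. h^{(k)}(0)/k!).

L = (388 + 32·x + 64·x^2) + (33 + 140·x + 48·x^2 + 64·x^3)·Dx + (388 + 32·x + 64·x^2)·Dx^2 + (33 + 140·x + 48·x^2 + 64·x^3)·Dx^3  (order 3).
h: a_k = -7, 16, -125/2, 256, -8193/8, 4096, -3932159/240, …
ICs: h(0) = -7, h′(0) = 16, h′′(0) = -125.

f: a_k = 0, -3, 0, 1/2, 0, -1/40, 0, …
g: a_k = 0, -4, 8, -64/3, 64, -1024/5, 2048/3, …
L₀ := lclm(L_f,L_g); ord L₀ ≤ 2+2.
h=h₀': d/dx-closure on L₀ ⇒ L.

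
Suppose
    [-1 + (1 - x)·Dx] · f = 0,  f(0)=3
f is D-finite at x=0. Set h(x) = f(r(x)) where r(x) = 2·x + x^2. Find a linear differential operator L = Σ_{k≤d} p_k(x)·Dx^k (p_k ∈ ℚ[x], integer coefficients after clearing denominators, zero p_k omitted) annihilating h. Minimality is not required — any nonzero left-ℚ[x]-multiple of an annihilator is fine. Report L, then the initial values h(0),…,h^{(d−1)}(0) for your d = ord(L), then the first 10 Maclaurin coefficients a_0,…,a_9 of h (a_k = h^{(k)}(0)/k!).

f: a_k = 3, 3, 3, 3, 3, 3, 3, 3, 3, 3, …
Substitute x→r, Dx→(1/r')Dx; clear ⇒ L₀.
L = (2 + 2·x) + (-1 + 2·x + x^2)·Dx  (order 1).
h: a_k = 3, 6, 15, 36, 87, 210, 507, 1224, 2955, 7134, …
ICs: h(0) = 3.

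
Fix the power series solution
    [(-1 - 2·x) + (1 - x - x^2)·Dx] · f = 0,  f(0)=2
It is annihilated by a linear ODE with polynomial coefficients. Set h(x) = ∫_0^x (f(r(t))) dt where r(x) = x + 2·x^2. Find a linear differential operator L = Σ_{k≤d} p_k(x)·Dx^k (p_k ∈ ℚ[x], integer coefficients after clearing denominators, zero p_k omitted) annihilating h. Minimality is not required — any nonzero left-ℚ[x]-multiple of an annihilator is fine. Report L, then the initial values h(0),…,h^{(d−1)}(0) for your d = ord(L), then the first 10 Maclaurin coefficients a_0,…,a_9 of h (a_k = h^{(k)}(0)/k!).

L = (1 + 6·x + 12·x^2 + 16·x^3)·Dx + (-1 + x + 3·x^2 + 4·x^3 + 4·x^4)·Dx^2  (order 2).
h: a_k = 0, 2, 1, 8/3, 11/2, 62/5, 28, 474/7, 657/4, 3656/9, …
ICs: h(0) = 0, h′(0) = 2.

f: a_k = 2, 2, 4, 6, 10, 16, 26, 42, 68, 110, …
L₀ from L_f via x↦r, Dx↦r'^{-1}Dx.
h=∫h₀ ⇒ L = L₀·Dx.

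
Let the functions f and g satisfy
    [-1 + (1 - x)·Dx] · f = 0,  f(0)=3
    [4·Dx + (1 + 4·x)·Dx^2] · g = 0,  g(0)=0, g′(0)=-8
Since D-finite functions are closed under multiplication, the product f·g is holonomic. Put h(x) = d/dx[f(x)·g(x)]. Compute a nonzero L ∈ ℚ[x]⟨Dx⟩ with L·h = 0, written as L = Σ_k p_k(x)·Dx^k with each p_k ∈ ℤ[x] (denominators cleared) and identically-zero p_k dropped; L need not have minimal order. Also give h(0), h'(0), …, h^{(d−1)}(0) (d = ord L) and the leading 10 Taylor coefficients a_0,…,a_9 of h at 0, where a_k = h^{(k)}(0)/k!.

f: a_k = 3, 3, 3, 3, 3, 3, 3, 3, 3, 3, …
g: a_k = 0, -8, 16, -128/3, 128, -2048/5, 4096/3, -32768/7, 16384, -524288/9, …
L₀ := L_f ⊗_s L_g (sym. prod.), ord ≤ 2.
h₀' ⇒ L via d/dx closure of L₀.
L = 16 + (-5 + 20·x)·Dx + (-1 - 3·x + 4·x^2)·Dx^2  (order 2).
h: a_k = -24, 48, -312, 1120, -4744, 94416/5, -381368/5, 10711616/35, -42999672/35, 103454128/21, …
ICs: h(0) = -24, h′(0) = 48.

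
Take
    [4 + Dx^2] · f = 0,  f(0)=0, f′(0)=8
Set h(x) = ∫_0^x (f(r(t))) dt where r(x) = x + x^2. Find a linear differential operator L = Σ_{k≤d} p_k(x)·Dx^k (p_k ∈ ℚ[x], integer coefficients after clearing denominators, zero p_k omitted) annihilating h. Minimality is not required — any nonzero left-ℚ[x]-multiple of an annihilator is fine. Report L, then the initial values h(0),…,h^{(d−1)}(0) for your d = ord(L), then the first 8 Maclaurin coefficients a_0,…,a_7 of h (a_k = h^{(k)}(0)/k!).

f: a_k = 0, 8, 0, -16/3, 0, 16/15, 0, -32/315, …
Change of var in L_f (x↦r) gives L₀.
Integrate: L := L₀·Dx.
L = (4 + 24·x + 48·x^2 + 32·x^3)·Dx - 2·Dx^2 + (1 + 2·x)·Dx^3  (order 3).
h: a_k = 0, 0, 4, 8/3, -4/3, -16/5, -112/45, 0, …
ICs: h(0) = 0, h′(0) = 0, h′′(0) = 8.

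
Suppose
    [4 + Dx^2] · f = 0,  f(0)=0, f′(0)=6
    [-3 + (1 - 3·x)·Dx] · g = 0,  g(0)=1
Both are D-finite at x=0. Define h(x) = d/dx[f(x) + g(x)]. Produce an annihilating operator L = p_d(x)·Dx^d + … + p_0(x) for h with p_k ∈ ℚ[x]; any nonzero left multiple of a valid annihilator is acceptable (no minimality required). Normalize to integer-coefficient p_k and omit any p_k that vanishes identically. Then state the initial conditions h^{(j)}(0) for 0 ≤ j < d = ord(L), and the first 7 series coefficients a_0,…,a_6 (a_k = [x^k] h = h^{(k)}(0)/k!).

L = (1344 - 288·x + 432·x^2) + (-116 + 396·x - 216·x^2 + 216·x^3)·Dx + (336 - 72·x + 108·x^2)·Dx^2 + (-29 + 99·x - 54·x^2 + 54·x^3)·Dx^3  (order 3).
h: a_k = 9, 18, 69, 324, 1219, 4374, 229627/15, …
ICs: h(0) = 9, h′(0) = 18, h′′(0) = 138.

f: a_k = 0, 6, 0, -4, 0, 4/5, 0, …
g: a_k = 1, 3, 9, 27, 81, 243, 729, …
h₀=f+g: left-lcm gives L₀, ord ≤ 3.
h₀' ⇒ L via d/dx closure of L₀.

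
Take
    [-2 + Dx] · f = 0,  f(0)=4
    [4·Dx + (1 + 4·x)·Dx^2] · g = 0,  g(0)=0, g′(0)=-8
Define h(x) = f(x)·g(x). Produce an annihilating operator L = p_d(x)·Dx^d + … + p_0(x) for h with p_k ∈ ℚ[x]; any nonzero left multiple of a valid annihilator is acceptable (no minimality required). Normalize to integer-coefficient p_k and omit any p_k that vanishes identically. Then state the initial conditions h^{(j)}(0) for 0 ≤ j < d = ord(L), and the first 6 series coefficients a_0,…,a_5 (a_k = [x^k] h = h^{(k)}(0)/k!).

f: a_k = 4, 8, 8, 16/3, 8/3, 16/15, …
g: a_k = 0, -8, 16, -128/3, 128, -2048/5, …
Product ⇒ symmetric product L₀, ord ≤ 2.
L = (-4 + 16·x) - 16·x·Dx + (1 + 4·x)·Dx^2  (order 2).
h: a_k = 0, -32, 0, -320/3, 256, -13376/15, …
ICs: h(0) = 0, h′(0) = -32.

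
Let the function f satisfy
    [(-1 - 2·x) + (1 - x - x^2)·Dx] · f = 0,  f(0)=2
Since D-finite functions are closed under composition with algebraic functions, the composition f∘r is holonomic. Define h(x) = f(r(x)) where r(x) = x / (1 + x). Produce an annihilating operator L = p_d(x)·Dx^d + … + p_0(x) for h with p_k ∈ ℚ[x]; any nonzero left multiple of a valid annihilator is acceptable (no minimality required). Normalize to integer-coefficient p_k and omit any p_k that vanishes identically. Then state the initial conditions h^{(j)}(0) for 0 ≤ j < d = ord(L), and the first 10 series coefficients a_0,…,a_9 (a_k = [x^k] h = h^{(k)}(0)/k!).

f: a_k = 2, 2, 4, 6, 10, 16, 26, 42, 68, 110, …
h₀=f(r): pull back L_f along r ⇒ L₀.
L = (1 + 3·x) + (-1 - 2·x + x^3)·Dx  (order 1).
h: a_k = 2, 2, 2, 0, 2, -2, 4, -6, 10, -16, …
ICs: h(0) = 2.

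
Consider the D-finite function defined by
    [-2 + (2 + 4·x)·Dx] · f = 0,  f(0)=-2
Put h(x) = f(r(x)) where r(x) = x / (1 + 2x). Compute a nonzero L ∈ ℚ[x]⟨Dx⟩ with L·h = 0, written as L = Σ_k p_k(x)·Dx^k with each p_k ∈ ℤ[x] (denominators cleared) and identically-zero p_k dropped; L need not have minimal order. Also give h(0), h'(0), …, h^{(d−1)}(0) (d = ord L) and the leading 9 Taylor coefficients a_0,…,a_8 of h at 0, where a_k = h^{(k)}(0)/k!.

f: a_k = -2, -2, 1, -1, 5/4, -7/4, 21/8, -33/8, 429/64, …
Change of var in L_f (x↦r) gives L₀.
L = -1 + (1 + 6·x + 8·x^2)·Dx  (order 1).
h: a_k = -2, -2, 5, -13, 141/4, -399/4, 2353/8, -7205/8, 182461/64, …
ICs: h(0) = -2.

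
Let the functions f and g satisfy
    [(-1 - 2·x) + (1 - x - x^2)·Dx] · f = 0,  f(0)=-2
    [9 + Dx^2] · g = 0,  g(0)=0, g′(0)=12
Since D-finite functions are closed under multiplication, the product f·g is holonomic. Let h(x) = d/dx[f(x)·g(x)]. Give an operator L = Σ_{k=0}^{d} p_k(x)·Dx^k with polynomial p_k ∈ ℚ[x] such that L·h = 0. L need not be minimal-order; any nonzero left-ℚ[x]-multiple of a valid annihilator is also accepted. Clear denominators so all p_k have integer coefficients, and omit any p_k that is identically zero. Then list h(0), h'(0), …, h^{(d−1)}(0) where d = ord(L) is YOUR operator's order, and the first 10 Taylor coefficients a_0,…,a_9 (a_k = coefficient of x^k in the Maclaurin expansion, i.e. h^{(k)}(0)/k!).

L = (3 - 162·x - 81·x^2 + 162·x^3 + 81·x^4) + (-12 - 6·x + 54·x^2 + 36·x^3)·Dx + (7 - 16·x - 7·x^2 + 18·x^3 + 9·x^4)·Dx^2  (order 2).
h: a_k = -24, -48, -36, -144, -321, -3006/5, -2253/2, -73116/35, -425871/112, -382827/56, …
ICs: h(0) = -24, h′(0) = -48.

f: a_k = -2, -2, -4, -6, -10, -16, -26, -42, -68, -110, …
g: a_k = 0, 12, 0, -18, 0, 81/10, 0, -243/140, 0, 243/1120, …
Sym-product of L_f,L_g gives L₀ (≤ ord 2).
h=h₀': d/dx-closure on L₀ ⇒ L.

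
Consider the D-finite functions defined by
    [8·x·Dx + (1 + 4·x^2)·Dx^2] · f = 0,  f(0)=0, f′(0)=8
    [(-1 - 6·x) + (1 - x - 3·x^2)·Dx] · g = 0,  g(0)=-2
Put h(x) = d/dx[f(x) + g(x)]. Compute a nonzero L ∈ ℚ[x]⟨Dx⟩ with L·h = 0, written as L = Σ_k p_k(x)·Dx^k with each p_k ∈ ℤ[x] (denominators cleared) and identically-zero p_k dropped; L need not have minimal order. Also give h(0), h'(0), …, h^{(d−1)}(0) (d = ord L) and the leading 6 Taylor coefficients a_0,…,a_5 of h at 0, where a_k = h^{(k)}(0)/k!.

L = (32 - 128·x - 1488·x^2 - 2880·x^3 - 8424·x^4 - 2592·x^6) + (-25 - 160·x - 214·x^2 - 1188·x^3 - 2628·x^4 - 6264·x^5 - 432·x^6 - 2592·x^7)·Dx + (4 + 9·x + 54·x^2 - 66·x^3 - x^4 - 444·x^5 - 720·x^6 - 144·x^7 - 432·x^8)·Dx^2  (order 2).
h: a_k = 6, -16, -74, -152, -272, -1164, …
ICs: h(0) = 6, h′(0) = -16.

f: a_k = 0, 8, 0, -32/3, 0, 128/5, …
g: a_k = -2, -2, -8, -14, -38, -80, …
f+g: L₀ = lclm(L_f,L_g), ord ≤ 2+1.
h=h₀': d/dx-closure on L₀ ⇒ L.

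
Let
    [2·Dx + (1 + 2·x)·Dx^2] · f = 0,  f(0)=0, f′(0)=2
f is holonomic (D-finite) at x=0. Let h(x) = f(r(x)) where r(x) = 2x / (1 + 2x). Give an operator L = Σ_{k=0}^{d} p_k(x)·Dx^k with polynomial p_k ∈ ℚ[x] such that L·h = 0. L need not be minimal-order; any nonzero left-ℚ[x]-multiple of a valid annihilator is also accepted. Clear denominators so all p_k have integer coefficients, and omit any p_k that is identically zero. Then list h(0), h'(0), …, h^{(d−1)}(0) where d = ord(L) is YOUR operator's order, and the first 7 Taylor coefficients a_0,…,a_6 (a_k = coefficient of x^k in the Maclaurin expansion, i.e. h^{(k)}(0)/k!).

f: a_k = 0, 2, -2, 8/3, -4, 32/5, -32/3, …
f∘r: x↦r, Dx↦Dx/r' in L_f ⇒ L₀.
L = (8 + 24·x)·Dx + (1 + 8·x + 12·x^2)·Dx^2  (order 2).
h: a_k = 0, 4, -16, 208/3, -320, 7744/5, -23296/3, …
ICs: h(0) = 0, h′(0) = 4.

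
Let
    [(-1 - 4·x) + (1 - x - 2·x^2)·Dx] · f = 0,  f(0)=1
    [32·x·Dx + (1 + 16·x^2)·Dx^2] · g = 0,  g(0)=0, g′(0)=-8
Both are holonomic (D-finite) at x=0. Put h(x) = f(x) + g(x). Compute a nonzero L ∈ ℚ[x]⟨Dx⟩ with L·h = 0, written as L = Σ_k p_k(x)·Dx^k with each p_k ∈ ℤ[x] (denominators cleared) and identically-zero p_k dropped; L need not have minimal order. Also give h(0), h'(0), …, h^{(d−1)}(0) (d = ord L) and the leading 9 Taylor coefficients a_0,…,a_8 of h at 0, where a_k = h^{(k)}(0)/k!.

L = (-96 + 384·x + 6912·x^2 + 15360·x^3 + 40704·x^4 + 12288·x^6)·Dx + (31 + 104·x - 392·x^2 + 736·x^3 + 14912·x^4 + 27904·x^5 + 3072·x^6 + 12288·x^7)·Dx^2 + (-3 - 19·x - 128·x^2 - 152·x^3 - 1128·x^4 + 2496·x^5 + 2560·x^6 + 1024·x^7 + 2048·x^8)·Dx^3  (order 3).
h: a_k = 1, -7, 3, 143/3, 11, -1943/5, 43, 33363/7, 171, …
ICs: h(0) = 1, h′(0) = -7, h′′(0) = 6.

f: a_k = 1, 1, 3, 5, 11, 21, 43, 85, 171, …
g: a_k = 0, -8, 0, 128/3, 0, -2048/5, 0, 32768/7, 0, …
f+g: L₀ = lclm(L_f,L_g), ord ≤ 1+2.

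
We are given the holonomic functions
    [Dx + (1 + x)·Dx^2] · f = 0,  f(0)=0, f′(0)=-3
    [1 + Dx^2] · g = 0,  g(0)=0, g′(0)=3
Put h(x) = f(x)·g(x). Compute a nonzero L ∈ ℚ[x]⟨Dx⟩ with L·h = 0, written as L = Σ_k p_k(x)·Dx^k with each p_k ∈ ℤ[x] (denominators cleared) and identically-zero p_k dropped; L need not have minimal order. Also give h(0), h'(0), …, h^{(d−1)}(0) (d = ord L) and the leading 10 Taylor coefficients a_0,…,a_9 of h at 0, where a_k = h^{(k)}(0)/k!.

L = (-3 + 6·x + 19·x^2 + 16·x^3 + 4·x^4) + (4 + 20·x + 24·x^2 + 8·x^3)·Dx + (20·x + 42·x^2 + 32·x^3 + 8·x^4)·Dx^2 + (4 + 20·x + 24·x^2 + 8·x^3)·Dx^3 + (3 + 14·x + 23·x^2 + 16·x^3 + 4·x^4)·Dx^4  (order 4).
h: a_k = 0, 0, -9, 9/2, -3/2, 3/2, -11/8, 93/80, -113/112, 25/28, …
ICs: h(0) = 0, h′(0) = 0, h′′(0) = -18, h′′′(0) = 27.

f: a_k = 0, -3, 3/2, -1, 3/4, -3/5, 1/2, -3/7, 3/8, -1/3, …
g: a_k = 0, 3, 0, -1/2, 0, 1/40, 0, -1/1680, 0, 1/120960, …
f·g: L₀ = L_f ⊗_s L_g, ord ≤ 2·2.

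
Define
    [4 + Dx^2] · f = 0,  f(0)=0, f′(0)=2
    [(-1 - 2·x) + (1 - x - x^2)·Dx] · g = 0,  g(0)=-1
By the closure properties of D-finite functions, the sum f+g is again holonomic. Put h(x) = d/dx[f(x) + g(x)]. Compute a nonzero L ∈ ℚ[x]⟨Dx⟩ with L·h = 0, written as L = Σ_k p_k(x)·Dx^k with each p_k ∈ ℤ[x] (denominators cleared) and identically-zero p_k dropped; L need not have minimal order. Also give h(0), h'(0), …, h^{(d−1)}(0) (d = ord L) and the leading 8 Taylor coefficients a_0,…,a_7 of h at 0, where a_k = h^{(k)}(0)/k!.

f: a_k = 0, 2, 0, -4/3, 0, 4/15, 0, -8/315, …
g: a_k = -1, -1, -2, -3, -5, -8, -13, -21, …
Sum ⇒ L₀ = lclm(L_f,L_g) in ℚ(x)⟨Dx⟩.
Differentiate: ansatz ord ≤ ord L₀ ⇒ L.
L = (272 + 704·x + 880·x^2 + 400·x^3 + 320·x^4 + 144·x^5 + 48·x^6) + (-44 - 52·x + 108·x^2 + 80·x^3 + 40·x^4 + 72·x^5 + 56·x^6 + 16·x^7)·Dx + (68 + 176·x + 220·x^2 + 100·x^3 + 80·x^4 + 36·x^5 + 12·x^6)·Dx^2 + (-11 - 13·x + 27·x^2 + 20·x^3 + 10·x^4 + 18·x^5 + 14·x^6 + 4·x^7)·Dx^3  (order 3).
h: a_k = 1, -4, -13, -20, -116/3, -78, -6623/45, -272, …
ICs: h(0) = 1, h′(0) = -4, h′′(0) = -26.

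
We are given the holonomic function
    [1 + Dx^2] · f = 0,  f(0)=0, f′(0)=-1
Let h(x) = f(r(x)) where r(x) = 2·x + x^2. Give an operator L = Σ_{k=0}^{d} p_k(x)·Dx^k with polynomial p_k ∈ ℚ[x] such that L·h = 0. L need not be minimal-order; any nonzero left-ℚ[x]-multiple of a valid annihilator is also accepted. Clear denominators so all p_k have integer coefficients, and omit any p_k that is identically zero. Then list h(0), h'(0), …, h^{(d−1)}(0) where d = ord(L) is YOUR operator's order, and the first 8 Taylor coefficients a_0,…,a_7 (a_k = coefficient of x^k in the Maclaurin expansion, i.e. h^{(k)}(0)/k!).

L = (4 + 12·x + 12·x^2 + 4·x^3) - Dx + (1 + x)·Dx^2  (order 2).
h: a_k = 0, -2, -1, 4/3, 2, 11/15, -1/2, -202/315, …
ICs: h(0) = 0, h′(0) = -2.

f: a_k = 0, -1, 0, 1/6, 0, -1/120, 0, 1/5040, …
h₀=f(r): pull back L_f along r ⇒ L₀.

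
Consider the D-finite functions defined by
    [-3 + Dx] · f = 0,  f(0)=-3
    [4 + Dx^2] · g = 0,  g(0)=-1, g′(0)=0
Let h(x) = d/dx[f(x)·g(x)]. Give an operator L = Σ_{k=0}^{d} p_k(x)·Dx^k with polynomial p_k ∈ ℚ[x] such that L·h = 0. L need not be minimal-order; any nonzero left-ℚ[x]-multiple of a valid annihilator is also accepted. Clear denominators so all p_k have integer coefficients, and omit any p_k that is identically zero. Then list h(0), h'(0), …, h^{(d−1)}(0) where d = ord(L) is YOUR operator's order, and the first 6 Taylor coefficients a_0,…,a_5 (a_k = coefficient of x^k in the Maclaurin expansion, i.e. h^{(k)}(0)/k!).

f: a_k = -3, -9, -27/2, -27/2, -81/8, -243/40, …
g: a_k = -1, 0, 2, 0, -2/3, 0, …
h₀=f·g: eliminate ⇒ L₀, order ≤ 1·2.
Derive L from L₀ (diff closure).
L = 13 - 6·Dx + Dx^2  (order 2).
h: a_k = 9, 15, -27/2, -119/2, -597/8, -407/8, …
ICs: h(0) = 9, h′(0) = 15.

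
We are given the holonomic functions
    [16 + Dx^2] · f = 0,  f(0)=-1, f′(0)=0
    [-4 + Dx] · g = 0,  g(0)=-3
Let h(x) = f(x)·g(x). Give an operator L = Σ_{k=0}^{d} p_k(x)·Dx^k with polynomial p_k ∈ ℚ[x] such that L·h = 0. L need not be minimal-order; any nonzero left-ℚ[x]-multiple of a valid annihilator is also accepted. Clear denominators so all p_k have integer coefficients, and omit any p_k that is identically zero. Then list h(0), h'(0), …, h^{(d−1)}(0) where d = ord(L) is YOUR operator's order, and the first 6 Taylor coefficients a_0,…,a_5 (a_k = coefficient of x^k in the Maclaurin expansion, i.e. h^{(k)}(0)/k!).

f: a_k = -1, 0, 8, 0, -32/3, 0, …
g: a_k = -3, -12, -24, -32, -32, -128/5, …
Sym-product of L_f,L_g gives L₀ (≤ ord 2).
L = 32 - 8·Dx + Dx^2  (order 2).
h: a_k = 3, 12, 0, -64, -128, -512/5, …
ICs: h(0) = 3, h′(0) = 12.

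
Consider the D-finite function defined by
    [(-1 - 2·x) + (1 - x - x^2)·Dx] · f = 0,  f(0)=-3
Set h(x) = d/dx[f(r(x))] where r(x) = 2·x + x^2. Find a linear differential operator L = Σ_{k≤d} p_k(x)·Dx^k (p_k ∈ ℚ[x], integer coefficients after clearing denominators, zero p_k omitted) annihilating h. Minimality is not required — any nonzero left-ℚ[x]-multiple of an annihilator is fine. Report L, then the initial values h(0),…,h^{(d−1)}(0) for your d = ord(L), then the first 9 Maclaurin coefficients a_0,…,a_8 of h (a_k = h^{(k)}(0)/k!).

f: a_k = -3, -3, -6, -9, -15, -24, -39, -63, -102, …
f∘r: x↦r, Dx↦Dx/r' in L_f ⇒ L₀.
h₀' ⇒ L via d/dx closure of L₀.
L = (9 + 42·x + 105·x^2 + 164·x^3 + 141·x^4 + 60·x^5 + 10·x^6) + (-1 - 3·x + 9·x^2 + 39·x^3 + 55·x^4 + 39·x^5 + 14·x^6 + 2·x^7)·Dx  (order 1).
h: a_k = -6, -54, -288, -1416, -6510, -28710, -123144, -517368, -2139696, …
ICs: h(0) = -6.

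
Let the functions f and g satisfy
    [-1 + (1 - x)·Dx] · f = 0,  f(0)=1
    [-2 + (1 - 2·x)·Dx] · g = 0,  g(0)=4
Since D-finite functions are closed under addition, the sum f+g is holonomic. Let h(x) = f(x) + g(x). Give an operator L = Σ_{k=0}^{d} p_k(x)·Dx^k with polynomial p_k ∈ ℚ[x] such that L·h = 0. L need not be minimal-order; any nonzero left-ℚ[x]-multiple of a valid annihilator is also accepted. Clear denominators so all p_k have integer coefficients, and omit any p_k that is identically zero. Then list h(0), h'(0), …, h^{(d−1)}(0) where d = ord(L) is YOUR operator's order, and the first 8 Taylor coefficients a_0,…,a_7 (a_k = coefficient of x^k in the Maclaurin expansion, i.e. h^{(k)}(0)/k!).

f: a_k = 1, 1, 1, 1, 1, 1, 1, 1, …
g: a_k = 4, 8, 16, 32, 64, 128, 256, 512, …
h₀=f+g: left-lcm gives L₀, ord ≤ 2.
L = -4 + (6 - 8·x)·Dx + (-1 + 3·x - 2·x^2)·Dx^2  (order 2).
h: a_k = 5, 9, 17, 33, 65, 129, 257, 513, …
ICs: h(0) = 5, h′(0) = 9.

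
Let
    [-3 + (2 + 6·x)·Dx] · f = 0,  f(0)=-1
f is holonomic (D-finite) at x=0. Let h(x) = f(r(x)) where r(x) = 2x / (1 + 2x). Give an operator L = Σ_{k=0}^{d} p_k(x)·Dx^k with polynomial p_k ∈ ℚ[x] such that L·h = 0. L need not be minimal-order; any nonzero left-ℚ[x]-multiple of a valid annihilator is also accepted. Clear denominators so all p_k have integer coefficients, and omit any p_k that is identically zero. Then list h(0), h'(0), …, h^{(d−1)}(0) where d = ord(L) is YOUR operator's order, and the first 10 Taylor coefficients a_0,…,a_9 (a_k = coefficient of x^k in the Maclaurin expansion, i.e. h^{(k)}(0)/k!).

L = -3 + (1 + 10·x + 16·x^2)·Dx  (order 1).
h: a_k = -1, -3, 21/2, -87/2, 1677/8, -9069/8, 106305/16, -658335/16, 33903165/128, -224519505/128, …
ICs: h(0) = -1.

f: a_k = -1, -3/2, 9/8, -27/16, 405/128, -1701/256, 15309/1024, -72171/2048, 2814669/32768, -14073345/65536, …
L₀ from L_f via x↦r, Dx↦r'^{-1}Dx.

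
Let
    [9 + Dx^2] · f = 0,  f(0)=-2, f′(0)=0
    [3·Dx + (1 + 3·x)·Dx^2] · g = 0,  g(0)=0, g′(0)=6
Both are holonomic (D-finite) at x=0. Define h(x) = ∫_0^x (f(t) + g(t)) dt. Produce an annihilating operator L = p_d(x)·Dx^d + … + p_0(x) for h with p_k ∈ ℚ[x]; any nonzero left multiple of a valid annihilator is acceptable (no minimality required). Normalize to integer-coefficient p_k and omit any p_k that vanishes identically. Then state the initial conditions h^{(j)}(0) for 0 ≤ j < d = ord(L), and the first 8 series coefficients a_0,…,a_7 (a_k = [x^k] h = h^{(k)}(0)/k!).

L = (63 + 54·x + 81·x^2)·Dx^2 + (9 + 45·x + 81·x^2 + 81·x^3)·Dx^3 + (7 + 6·x + 9·x^2)·Dx^4 + (1 + 5·x + 9·x^2 + 9·x^3)·Dx^5  (order 5).
h: a_k = 0, -2, 3, 0, 9/2, -189/20, 81/5, -1377/40, …
ICs: h(0) = 0, h′(0) = -2, h′′(0) = 6, h′′′(0) = 0, h′′′′(0) = 108.

f: a_k = -2, 0, 9, 0, -27/4, 0, 81/40, 0, …
g: a_k = 0, 6, -9, 18, -81/2, 486/5, -243, 4374/7, …
f+g: L₀ = lclm(L_f,L_g), ord ≤ 2+2.
h=∫h₀ ⇒ L = L₀·Dx.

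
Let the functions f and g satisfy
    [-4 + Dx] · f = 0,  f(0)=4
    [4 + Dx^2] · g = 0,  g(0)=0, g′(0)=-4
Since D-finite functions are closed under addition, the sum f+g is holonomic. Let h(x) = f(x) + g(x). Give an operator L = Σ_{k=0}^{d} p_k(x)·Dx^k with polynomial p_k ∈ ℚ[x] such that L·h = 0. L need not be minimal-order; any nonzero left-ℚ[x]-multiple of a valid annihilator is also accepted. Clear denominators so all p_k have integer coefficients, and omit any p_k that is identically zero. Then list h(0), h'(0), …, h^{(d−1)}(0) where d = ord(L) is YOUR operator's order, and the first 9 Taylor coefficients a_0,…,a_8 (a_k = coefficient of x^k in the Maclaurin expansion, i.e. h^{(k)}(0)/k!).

f: a_k = 4, 16, 32, 128/3, 128/3, 512/15, 1024/45, 4096/315, 2048/315, …
g: a_k = 0, -4, 0, 8/3, 0, -8/15, 0, 16/315, 0, …
f+g: L₀ = lclm(L_f,L_g), ord ≤ 1+2.
L = -16 + 4·Dx - 4·Dx^2 + Dx^3  (order 3).
h: a_k = 4, 12, 32, 136/3, 128/3, 168/5, 1024/45, 4112/315, 2048/315, …
ICs: h(0) = 4, h′(0) = 12, h′′(0) = 64.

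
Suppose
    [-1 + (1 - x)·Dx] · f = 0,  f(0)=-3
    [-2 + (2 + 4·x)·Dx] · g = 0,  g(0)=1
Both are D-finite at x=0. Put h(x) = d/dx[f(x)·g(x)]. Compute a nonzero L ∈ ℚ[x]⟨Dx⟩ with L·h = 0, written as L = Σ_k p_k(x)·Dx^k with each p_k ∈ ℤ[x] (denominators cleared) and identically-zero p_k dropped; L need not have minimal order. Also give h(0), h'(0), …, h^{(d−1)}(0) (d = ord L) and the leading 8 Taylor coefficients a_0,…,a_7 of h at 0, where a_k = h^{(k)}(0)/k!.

f: a_k = -3, -3, -3, -3, -3, -3, -3, -3, …
g: a_k = 1, 1, -1/2, 1/2, -5/8, 7/8, -21/16, 33/16, …
Sym-product of L_f,L_g gives L₀ (≤ ord 1).
h₀' ⇒ L via d/dx closure of L₀.
L = (3 + 12·x + 3·x^2) + (-2 - 3·x + 3·x^2 + 2·x^3)·Dx  (order 1).
h: a_k = -6, -9, -18, -33/2, -135/4, -135/8, -63, 135/16, …
ICs: h(0) = -6.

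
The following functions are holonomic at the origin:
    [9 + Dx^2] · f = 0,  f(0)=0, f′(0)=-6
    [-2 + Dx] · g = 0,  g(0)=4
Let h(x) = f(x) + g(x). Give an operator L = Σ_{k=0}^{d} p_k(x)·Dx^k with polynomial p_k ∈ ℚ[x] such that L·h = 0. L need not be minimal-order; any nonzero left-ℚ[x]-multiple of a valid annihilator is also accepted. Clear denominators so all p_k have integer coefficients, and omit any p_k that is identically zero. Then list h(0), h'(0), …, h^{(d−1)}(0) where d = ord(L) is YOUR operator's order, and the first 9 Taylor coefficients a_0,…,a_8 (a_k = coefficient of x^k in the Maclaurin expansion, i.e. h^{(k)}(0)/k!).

f: a_k = 0, -6, 0, 9, 0, -81/20, 0, 243/280, 0, …
g: a_k = 4, 8, 8, 16/3, 8/3, 16/15, 16/45, 32/315, 8/315, …
L₀ := lclm(L_f,L_g); ord L₀ ≤ 2+1.
L = -18 + 9·Dx - 2·Dx^2 + Dx^3  (order 3).
h: a_k = 4, 2, 8, 43/3, 8/3, -179/60, 16/45, 349/360, 8/315, …
ICs: h(0) = 4, h′(0) = 2, h′′(0) = 16.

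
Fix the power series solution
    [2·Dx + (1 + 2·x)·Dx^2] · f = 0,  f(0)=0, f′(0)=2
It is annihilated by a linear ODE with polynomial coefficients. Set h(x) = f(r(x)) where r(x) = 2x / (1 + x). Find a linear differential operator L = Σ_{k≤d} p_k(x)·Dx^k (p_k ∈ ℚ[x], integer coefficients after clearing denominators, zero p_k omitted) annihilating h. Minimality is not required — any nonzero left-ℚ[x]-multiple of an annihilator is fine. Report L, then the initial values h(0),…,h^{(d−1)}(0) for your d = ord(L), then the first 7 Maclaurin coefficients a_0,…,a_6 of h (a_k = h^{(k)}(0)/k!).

L = (6 + 10·x)·Dx + (1 + 6·x + 5·x^2)·Dx^2  (order 2).
h: a_k = 0, 4, -12, 124/3, -156, 3124/5, -2604, …
ICs: h(0) = 0, h′(0) = 4.

f: a_k = 0, 2, -2, 8/3, -4, 32/5, -32/3, …
L₀ from L_f via x↦r, Dx↦r'^{-1}Dx.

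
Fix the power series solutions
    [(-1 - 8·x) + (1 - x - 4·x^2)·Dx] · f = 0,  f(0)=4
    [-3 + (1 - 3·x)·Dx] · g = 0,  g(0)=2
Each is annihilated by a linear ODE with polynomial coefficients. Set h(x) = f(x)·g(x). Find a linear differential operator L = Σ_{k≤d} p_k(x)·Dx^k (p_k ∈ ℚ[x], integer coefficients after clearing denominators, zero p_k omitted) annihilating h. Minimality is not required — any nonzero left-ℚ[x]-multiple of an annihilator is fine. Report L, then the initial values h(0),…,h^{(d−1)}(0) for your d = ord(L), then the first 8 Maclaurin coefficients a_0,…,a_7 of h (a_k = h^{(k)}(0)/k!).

f: a_k = 4, 4, 20, 36, 116, 260, 724, 1764, …
g: a_k = 2, 6, 18, 54, 162, 486, 1458, 4374, …
Sym-product of L_f,L_g gives L₀ (≤ ord 1).
L = (-4 - 2·x + 36·x^2) + (1 - 4·x - x^2 + 12·x^3)·Dx  (order 1).
h: a_k = 8, 32, 136, 480, 1672, 5536, 18056, 57696, …
ICs: h(0) = 8.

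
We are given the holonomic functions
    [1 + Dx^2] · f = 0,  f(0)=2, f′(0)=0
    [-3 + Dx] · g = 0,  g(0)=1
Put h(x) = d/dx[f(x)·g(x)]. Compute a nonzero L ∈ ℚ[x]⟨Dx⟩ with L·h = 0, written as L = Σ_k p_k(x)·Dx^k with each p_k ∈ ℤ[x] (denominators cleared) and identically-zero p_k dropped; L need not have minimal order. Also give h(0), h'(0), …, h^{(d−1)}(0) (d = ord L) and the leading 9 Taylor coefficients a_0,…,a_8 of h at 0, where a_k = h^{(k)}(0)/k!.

f: a_k = 2, 0, -1, 0, 1/12, 0, -1/360, 0, 1/20160, …
g: a_k = 1, 3, 9/2, 9/2, 27/8, 81/40, 81/80, 243/560, 729/4480, …
Product ⇒ symmetric product L₀, ord ≤ 2.
h=h₀': d/dx-closure on L₀ ⇒ L.
L = 10 - 6·Dx + Dx^2  (order 2).
h: a_k = 6, 16, 18, 28/3, -1, -88/15, -83/15, -1054/315, -213/140, …
ICs: h(0) = 6, h′(0) = 16.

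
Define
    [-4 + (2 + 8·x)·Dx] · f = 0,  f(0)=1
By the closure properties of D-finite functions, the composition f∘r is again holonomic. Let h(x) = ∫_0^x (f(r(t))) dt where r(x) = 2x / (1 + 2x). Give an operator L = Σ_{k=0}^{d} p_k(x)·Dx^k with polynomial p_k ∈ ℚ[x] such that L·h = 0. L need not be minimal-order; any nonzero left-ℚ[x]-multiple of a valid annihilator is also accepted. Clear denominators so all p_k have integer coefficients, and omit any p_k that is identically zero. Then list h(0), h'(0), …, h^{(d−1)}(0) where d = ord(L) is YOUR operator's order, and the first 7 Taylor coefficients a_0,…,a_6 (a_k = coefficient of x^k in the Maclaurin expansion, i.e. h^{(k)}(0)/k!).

L = -4·Dx + (1 + 12·x + 20·x^2)·Dx^2  (order 2).
h: a_k = 0, 1, 2, -16/3, 20, -96, 544, …
ICs: h(0) = 0, h′(0) = 1.

f: a_k = 1, 2, -2, 4, -10, 28, -84, …
Substitute x→r, Dx→(1/r')Dx; clear ⇒ L₀.
h=∫h₀ ⇒ L = L₀·Dx.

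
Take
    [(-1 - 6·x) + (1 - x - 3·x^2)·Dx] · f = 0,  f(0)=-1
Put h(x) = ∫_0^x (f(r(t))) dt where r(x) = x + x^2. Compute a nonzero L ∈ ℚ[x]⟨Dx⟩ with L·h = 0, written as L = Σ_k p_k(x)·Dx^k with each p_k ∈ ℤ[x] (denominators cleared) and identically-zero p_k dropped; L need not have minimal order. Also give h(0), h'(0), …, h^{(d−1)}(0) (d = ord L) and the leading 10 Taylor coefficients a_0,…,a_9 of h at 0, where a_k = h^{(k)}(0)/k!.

f: a_k = -1, -1, -4, -7, -19, -40, -97, -217, -508, -1159, …
Change of var in L_f (x↦r) gives L₀.
h=∫₀ˣh₀: take L = L₀·Dx.
L = (1 + 8·x + 18·x^2 + 12·x^3)·Dx + (-1 + x + 4·x^2 + 6·x^3 + 3·x^4)·Dx^2  (order 2).
h: a_k = 0, -1, -1/2, -5/3, -15/4, -44/5, -137/6, -418/7, -1275/8, -3901/9, …
ICs: h(0) = 0, h′(0) = -1.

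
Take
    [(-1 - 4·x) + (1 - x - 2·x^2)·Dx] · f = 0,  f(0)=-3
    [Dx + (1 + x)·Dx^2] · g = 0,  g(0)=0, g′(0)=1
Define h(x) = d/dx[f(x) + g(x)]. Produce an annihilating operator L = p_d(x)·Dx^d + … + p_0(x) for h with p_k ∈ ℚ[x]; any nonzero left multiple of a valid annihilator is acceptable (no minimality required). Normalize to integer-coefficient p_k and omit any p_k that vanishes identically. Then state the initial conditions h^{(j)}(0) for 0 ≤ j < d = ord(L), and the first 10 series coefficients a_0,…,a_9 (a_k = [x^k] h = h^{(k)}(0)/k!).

f: a_k = -3, -3, -9, -15, -33, -63, -129, -255, -513, -1023, …
g: a_k = 0, 1, -1/2, 1/3, -1/4, 1/5, -1/6, 1/7, -1/8, 1/9, …
L₀ := lclm(L_f,L_g); ord L₀ ≤ 1+2.
Differentiate: ansatz ord ≤ ord L₀ ⇒ L.
L = (42 + 144·x + 144·x^2 + 96·x^3) + (28 + 172·x + 312·x^2 + 328·x^3 + 160·x^4)·Dx + (-7 - 14·x + 5·x^2 + 56·x^3 + 76·x^4 + 32·x^5)·Dx^2  (order 2).
h: a_k = -2, -19, -44, -133, -314, -775, -1784, -4105, -9206, -20491, …
ICs: h(0) = -2, h′(0) = -19.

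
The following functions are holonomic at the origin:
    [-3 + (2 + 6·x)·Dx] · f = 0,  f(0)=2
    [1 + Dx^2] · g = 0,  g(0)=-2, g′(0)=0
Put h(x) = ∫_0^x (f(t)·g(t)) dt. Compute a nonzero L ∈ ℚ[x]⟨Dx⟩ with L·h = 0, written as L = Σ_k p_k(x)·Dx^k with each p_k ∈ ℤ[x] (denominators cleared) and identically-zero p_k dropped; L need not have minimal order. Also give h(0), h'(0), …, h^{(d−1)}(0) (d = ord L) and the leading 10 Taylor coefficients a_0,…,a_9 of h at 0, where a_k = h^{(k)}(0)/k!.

L = (31 + 24·x + 36·x^2)·Dx + (-12 - 36·x)·Dx^2 + (4 + 24·x + 36·x^2)·Dx^3  (order 3).
h: a_k = 0, -4, -3, 13/6, -15/16, 983/480, -1501/384, 618229/80640, -982601/61440, 810807791/23224320, …
ICs: h(0) = 0, h′(0) = -4, h′′(0) = -6.

f: a_k = 2, 3, -9/4, 27/8, -405/64, 1701/128, -15309/512, 72171/1024, -2814669/16384, 14073345/32768, …
g: a_k = -2, 0, 1, 0, -1/12, 0, 1/360, 0, -1/20160, 0, …
Sym-product of L_f,L_g gives L₀ (≤ ord 2).
Integrate: L := L₀·Dx.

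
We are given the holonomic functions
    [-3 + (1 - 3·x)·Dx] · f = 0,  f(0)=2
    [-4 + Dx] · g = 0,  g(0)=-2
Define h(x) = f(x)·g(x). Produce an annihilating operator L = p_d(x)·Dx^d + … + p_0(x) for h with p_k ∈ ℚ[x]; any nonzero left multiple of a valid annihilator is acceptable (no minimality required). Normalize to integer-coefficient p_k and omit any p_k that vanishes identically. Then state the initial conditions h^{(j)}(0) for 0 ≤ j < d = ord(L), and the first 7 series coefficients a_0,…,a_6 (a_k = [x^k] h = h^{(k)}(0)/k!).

L = (7 - 12·x) + (-1 + 3·x)·Dx  (order 1).
h: a_k = -4, -28, -116, -1172/3, -3644/3, -55172/15, -497572/45, …
ICs: h(0) = -4.

f: a_k = 2, 6, 18, 54, 162, 486, 1458, …
g: a_k = -2, -8, -16, -64/3, -64/3, -256/15, -512/45, …
Sym-product of L_f,L_g gives L₀ (≤ ord 1).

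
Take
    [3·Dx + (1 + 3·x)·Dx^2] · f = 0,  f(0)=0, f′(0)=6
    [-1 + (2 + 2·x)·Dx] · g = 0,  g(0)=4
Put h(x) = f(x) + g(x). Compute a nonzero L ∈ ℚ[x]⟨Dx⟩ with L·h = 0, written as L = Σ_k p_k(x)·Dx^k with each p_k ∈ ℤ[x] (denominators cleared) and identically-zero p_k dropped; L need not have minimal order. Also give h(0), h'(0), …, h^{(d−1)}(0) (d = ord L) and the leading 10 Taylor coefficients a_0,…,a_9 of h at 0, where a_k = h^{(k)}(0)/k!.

L = (27 + 9·x)·Dx + (69 + 126·x + 45·x^2)·Dx^2 + (10 + 46·x + 54·x^2 + 18·x^3)·Dx^3  (order 3).
h: a_k = 4, 8, -19/2, 73/4, -1301/32, 31139/320, -62229/256, 2239719/3584, -13437357/8192, 71664331/16384, …
ICs: h(0) = 4, h′(0) = 8, h′′(0) = -19.

f: a_k = 0, 6, -9, 18, -81/2, 486/5, -243, 4374/7, -6561/4, 4374, …
g: a_k = 4, 2, -1/2, 1/4, -5/32, 7/64, -21/256, 33/512, -429/8192, 715/16384, …
Weyl lclm of L_f,L_g ⇒ L₀ (ord ≤ 3).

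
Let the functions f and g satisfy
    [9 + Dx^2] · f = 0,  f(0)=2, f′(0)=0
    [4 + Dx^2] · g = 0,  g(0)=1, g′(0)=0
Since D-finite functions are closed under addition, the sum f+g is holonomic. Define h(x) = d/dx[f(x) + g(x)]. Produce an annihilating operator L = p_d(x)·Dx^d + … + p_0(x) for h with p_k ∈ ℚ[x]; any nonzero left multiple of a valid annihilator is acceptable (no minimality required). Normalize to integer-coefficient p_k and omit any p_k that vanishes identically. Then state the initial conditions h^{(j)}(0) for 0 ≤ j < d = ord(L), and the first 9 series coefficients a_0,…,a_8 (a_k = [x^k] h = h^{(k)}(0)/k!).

L = 36 + 13·Dx^2 + Dx^4  (order 4).
h: a_k = 0, -22, 0, 89/3, 0, -761/60, 0, 6689/2520, 0, …
ICs: h(0) = 0, h′(0) = -22, h′′(0) = 0, h′′′(0) = 178.

f: a_k = 2, 0, -9, 0, 27/4, 0, -81/40, 0, 729/2240, …
g: a_k = 1, 0, -2, 0, 2/3, 0, -4/45, 0, 2/315, …
f+g: L₀ = lclm(L_f,L_g), ord ≤ 2+2.
Derive L from L₀ (diff closure).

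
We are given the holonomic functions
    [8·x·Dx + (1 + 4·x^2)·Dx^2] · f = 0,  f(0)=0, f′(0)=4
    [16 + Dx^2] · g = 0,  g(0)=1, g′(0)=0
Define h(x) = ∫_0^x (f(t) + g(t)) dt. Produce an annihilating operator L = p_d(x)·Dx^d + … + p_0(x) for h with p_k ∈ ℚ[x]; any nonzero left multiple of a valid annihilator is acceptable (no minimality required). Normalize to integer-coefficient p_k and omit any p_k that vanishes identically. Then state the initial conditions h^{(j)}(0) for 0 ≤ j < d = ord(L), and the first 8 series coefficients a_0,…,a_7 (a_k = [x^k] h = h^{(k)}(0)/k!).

L = (-512·x + 5120·x^3 + 4096·x^5)·Dx^2 + (16 + 512·x^2 + 2304·x^4 + 2048·x^6)·Dx^3 + (-32·x + 320·x^3 + 256·x^5)·Dx^4 + (1 + 32·x^2 + 144·x^4 + 128·x^6)·Dx^5  (order 5).
h: a_k = 0, 1, 2, -8/3, -4/3, 32/15, 32/15, -256/315, …
ICs: h(0) = 0, h′(0) = 1, h′′(0) = 4, h′′′(0) = -16, h′′′′(0) = -32.

f: a_k = 0, 4, 0, -16/3, 0, 64/5, 0, -256/7, …
g: a_k = 1, 0, -8, 0, 32/3, 0, -256/45, 0, …
Sum ⇒ L₀ = lclm(L_f,L_g) in ℚ(x)⟨Dx⟩.
Integrate: L := L₀·Dx.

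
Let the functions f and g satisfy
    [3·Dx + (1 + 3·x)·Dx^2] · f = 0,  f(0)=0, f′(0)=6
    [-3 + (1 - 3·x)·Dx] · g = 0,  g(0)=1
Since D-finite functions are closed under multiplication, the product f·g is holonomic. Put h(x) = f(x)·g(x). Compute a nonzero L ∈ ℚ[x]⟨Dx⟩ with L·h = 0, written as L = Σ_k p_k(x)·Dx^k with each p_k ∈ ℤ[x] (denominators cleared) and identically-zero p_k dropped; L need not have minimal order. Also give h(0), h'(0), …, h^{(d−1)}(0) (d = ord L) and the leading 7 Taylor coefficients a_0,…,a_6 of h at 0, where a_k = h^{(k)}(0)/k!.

f: a_k = 0, 6, -9, 18, -81/2, 486/5, -243, …
g: a_k = 1, 3, 9, 27, 81, 243, 729, …
L₀ := L_f ⊗_s L_g (sym. prod.), ord ≤ 2.
L = 9 + (3 + 27·x)·Dx + (-1 + 9·x^2)·Dx^2  (order 2).
h: a_k = 0, 6, 9, 45, 189/2, 3807/10, 8991/10, …
ICs: h(0) = 0, h′(0) = 6.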